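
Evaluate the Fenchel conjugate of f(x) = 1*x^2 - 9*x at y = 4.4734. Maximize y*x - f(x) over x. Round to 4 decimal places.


f*(y) = sup_x {y*x - a*x^2 - b*x} = sup_x {(y-b)*x - a*x^2}
FOC: (y - b) - 2a*x = 0 => x* = (y - b)/(2a)
x* = (4.4734 + 9)/(2*1) = 6.7367
f*(4.4734) = (y-b)^2/(4a) = (4.4734 + 9)^2/(4*1)
= 181.5325/4 = 45.3831


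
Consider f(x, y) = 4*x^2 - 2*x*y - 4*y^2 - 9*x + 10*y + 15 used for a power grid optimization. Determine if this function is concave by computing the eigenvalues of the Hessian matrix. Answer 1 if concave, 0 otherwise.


The Hessian of f(x,y) = 4*x^2 - 2*x*y - 4*y^2 - 9*x + 10*y + 15 is:
H = [[8, -2], [-2, -8]]
Trace = 8 - 8 = 0
Determinant = 8*-8 - (-2)^2 = -68
Discriminant = (0)^2 - 4*-68 = 272.0
Eigenvalues: lambda_1 = -8.2462, lambda_2 = 8.2462
The function is not concave.

0


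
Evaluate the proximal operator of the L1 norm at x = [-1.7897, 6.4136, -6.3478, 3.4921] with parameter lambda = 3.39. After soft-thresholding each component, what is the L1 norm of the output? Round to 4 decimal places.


Soft-thresholding with lambda = 3.39:
prox(-1.7897) = sign(-1.7897)*max(|-1.7897| - 3.39, 0) = 0.0
prox(6.4136) = sign(6.4136)*max(|6.4136| - 3.39, 0) = 3.0236
prox(-6.3478) = sign(-6.3478)*max(|-6.3478| - 3.39, 0) = -2.9578
prox(3.4921) = sign(3.4921)*max(|3.4921| - 3.39, 0) = 0.1021
prox(x) = [0.0, 3.0236, -2.9578, 0.1021]
||prox(x)||_1 = 0.0 + 3.0236 + 2.9578 + 0.1021 = 6.0835


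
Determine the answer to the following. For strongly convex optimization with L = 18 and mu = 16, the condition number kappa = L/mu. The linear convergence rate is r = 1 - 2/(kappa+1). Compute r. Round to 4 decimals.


Step 1: Compute the condition number.
kappa = L/mu = 18/16 = 1.125
Step 2: Compute the convergence rate.
r = 1 - 2/(kappa + 1) = 1 - 2*mu/(L + mu) = (L - mu)/(L + mu) = 2/34 = 0.0588


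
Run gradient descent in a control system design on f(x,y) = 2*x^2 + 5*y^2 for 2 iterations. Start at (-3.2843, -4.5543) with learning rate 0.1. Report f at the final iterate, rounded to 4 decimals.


Gradient descent on f(x,y) = 2*x^2 + 5*y^2.
Starting point: (-3.2843, -4.5543), alpha = 0.1
Step 1: grad_x = 2*2*-3.2843 = -13.1372, grad_y = 2*5*-4.5543 = -45.543
  x_1 = -3.2843 - 0.1*-13.1372 = -1.9706
  y_1 = -4.5543 - 0.1*-45.543 = 0.0
Step 2: grad_x = 2*2*-1.9706 = -7.8823, grad_y = 2*5*0.0 = 0.0
  x_2 = -1.9706 - 0.1*-7.8823 = -1.1823
  y_2 = 0.0 - 0.1*0.0 = 0.0
f(-1.1823, 0.0) = 2*(-1.1823)^2 + 5*0.0^2 = 2.7959


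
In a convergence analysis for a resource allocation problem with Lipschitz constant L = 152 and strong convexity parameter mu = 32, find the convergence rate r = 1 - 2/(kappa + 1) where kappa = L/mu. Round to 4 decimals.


Step 1: Compute the condition number.
kappa = L/mu = 152/32 = 4.75
Step 2: Compute the convergence rate.
r = 1 - 2/(kappa + 1) = 1 - 2*mu/(L + mu) = (L - mu)/(L + mu) = 120/184 = 0.6522


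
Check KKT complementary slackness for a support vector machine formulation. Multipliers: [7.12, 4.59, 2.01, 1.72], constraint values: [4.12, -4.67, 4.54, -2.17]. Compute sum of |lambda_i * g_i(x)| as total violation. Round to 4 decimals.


KKT complementary slackness check:
lambda_1 * g_1 = 7.12 * 4.12 = 29.3344
lambda_2 * g_2 = 4.59 * -4.67 = -21.4353
lambda_3 * g_3 = 2.01 * 4.54 = 9.1254
lambda_4 * g_4 = 1.72 * -2.17 = -3.7324
Total violation = 29.3344 + 21.4353 + 9.1254 + 3.7324 = 63.6275


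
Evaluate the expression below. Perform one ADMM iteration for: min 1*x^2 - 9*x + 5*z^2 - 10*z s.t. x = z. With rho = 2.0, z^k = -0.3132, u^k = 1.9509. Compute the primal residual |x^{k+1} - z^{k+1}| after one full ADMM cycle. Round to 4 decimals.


ADMM iteration with rho = 2.0, z^k = -0.3132, u^k = 1.9509
Step 1: x-update.
Minimize 1*x^2 - 9*x + (2.0/2)*(x + 0.3132 + 1.9509)^2
FOC: (2*1 + 2.0)*x = 9 + 2.0*(-0.3132 - 1.9509)
x^{k+1} = 1.118
Step 2: z-update.
Minimize 5*z^2 - 10*z + (2.0/2)*(1.118 - z + 1.9509)^2
FOC: (2*5 + 2.0)*z = 10 + 2.0*(1.118 + 1.9509)
z^{k+1} = 1.3448
Step 3: u-update.
u^{k+1} = 1.9509 + 1.118 - 1.3448 = 1.724
Step 4: Primal residual = |1.118 - 1.3448| = 0.2269


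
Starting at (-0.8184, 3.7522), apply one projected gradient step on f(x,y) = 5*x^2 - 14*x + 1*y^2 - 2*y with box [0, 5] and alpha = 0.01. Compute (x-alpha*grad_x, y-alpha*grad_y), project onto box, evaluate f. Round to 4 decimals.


Step 1: Compute gradient at (-0.8184, 3.7522).
grad_x = 2*5*-0.8184 - 14 = -22.184
grad_y = 2*1*3.7522 - 2 = 5.5044
Step 2: Gradient step.
x_raw = -0.8184 - 0.01*-22.184 = -0.5966
y_raw = 3.7522 - 0.01*5.5044 = 3.6972
Step 3: Project onto [0, 5].
x_proj = clip(-0.5966) = 0.0
y_proj = clip(3.6972) = 3.6972
Step 4: Evaluate f.
f(0.0, 3.6972) = 6.2747


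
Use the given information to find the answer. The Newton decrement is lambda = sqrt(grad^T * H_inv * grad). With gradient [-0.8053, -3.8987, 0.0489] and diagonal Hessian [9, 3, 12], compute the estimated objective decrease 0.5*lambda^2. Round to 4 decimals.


Step 1: H is diagonal, so H^(-1) * g = [-0.0895, -1.2996, 0.0041].
Step 2: g^T H^(-1) g = sum_i g_i^2 / H_ii
  = (-0.8053)^2/9 + (-3.8987)^2/3 + (0.0489)^2/12
  = 0.0721 + 5.0666 + 0.0002 = 5.1389
Step 3: Objective decrease = 0.5 * g^T H^(-1) g = 2.5694


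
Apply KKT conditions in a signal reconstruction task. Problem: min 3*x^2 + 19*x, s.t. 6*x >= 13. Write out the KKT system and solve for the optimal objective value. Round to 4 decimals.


Step 1: Try lambda = 0 (constraint inactive).
x_unc = -19/(2*3) = -3.1667
Check: 6*-3.1667 = -19.0002 < 13 -- violated!
Step 2: Constraint must be active: 6*x = 13
x* = 13/6 = 2.1667 (rounded; the exact value 13/6 is used below)
lambda = (2*3*(13/6) + 19)/6 = 5.3333
Step 3: Compute optimal value.
f(x*) = 3*(13/6)^2 + 19*(13/6) = 55.25


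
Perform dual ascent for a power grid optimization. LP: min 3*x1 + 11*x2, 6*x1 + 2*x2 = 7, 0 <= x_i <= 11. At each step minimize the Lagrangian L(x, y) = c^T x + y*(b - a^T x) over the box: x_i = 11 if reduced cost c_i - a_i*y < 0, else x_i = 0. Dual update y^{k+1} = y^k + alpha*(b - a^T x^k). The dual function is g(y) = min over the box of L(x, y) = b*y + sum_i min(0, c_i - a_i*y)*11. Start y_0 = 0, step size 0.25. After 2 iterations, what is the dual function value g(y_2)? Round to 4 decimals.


Dual ascent for LP: min 3*x1 + 11*x2, 6*x1 + 2*x2 = 7, 0 <= x_i <= 11
Step 1: y^k = 0.0, reduced costs: (3.0, 11.0)
  x^k = (0.0, 0.0), subgradient = b - a^T x = 7.0
  y^{k+1} = 0.0 + 0.25*7.0 = 1.75
Step 2: y^k = 1.75, reduced costs: (-7.5, 7.5)
  x^k = (11.0, 0.0), subgradient = b - a^T x = -59.0
  y^{k+1} = 1.75 + 0.25*-59.0 = -13.0
Dual objective at y_2 = -13.0: reduced costs (81.0, 37.0), box minimizer x = (0.0, 0.0)
g(y_2) = b*y + (c1 - a1*y)*x1 + (c2 - a2*y)*x2 = 7*(-13.0) + 81.0*0.0 + 37.0*0.0 = -91.0 + 0.0 + 0.0 = -91.0


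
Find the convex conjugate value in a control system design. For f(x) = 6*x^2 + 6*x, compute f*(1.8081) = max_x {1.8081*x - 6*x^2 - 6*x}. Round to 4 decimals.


f*(y) = sup_x {y*x - a*x^2 - b*x} = sup_x {(y-b)*x - a*x^2}
FOC: (y - b) - 2a*x = 0 => x* = (y - b)/(2a)
x* = (1.8081 - 6)/(2*6) = -0.3493
f*(1.8081) = (y-b)^2/(4a) = (1.8081 - 6)^2/(4*6)
= 17.572/24 = 0.7322


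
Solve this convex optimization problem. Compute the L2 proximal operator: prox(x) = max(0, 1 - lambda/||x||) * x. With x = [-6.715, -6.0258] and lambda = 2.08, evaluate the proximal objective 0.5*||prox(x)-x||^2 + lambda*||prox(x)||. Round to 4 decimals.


Step 1: Compute ||x||.
||x|| = 9.0223
Step 2: Compute scaling factor.
scale = max(0, 1 - 2.08/9.0223) = 0.7695
Step 3: prox(x) = [-5.1669, -4.6366]
||prox(x)|| = 6.9423
Step 4: Proximal objective.
0.5*||prox-x||^2 = 2.1632
lambda*||prox|| = 14.44
Total = 16.6031


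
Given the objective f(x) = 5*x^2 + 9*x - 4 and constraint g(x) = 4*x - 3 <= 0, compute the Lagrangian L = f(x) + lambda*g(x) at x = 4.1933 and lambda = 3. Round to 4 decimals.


Step 1: Evaluate f(x).
f(4.1933) = 5*4.1933^2 + 9*4.1933 - 4 = 121.6585
Step 2: Evaluate g(x).
g(4.1933) = 4*4.1933 - 3 = 13.7732
Step 3: Compute Lagrangian.
L = 121.6585 + 3*13.7732 = 162.9781


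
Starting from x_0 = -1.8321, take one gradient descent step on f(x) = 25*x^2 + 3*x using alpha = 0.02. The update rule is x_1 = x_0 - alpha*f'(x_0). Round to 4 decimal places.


We compute the gradient at x_0 and apply the update.
f'(x) = 50*x + 3
f'(-1.8321) = 50*-1.8321 + 3 = -88.605
x_1 = -1.8321 - 0.02*-88.605 = -0.06


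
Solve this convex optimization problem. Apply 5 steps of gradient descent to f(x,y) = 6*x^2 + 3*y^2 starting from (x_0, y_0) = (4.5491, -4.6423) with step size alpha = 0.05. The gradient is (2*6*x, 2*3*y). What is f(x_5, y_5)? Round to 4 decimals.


Gradient descent on f(x,y) = 6*x^2 + 3*y^2.
Starting point: (4.5491, -4.6423), alpha = 0.05
Step 1: grad_x = 2*6*4.5491 = 54.5892, grad_y = 2*3*-4.6423 = -27.8538
  x_1 = 4.5491 - 0.05*54.5892 = 1.8196
  y_1 = -4.6423 - 0.05*-27.8538 = -3.2496
Step 2: grad_x = 2*6*1.8196 = 21.8357, grad_y = 2*3*-3.2496 = -19.4977
  x_2 = 1.8196 - 0.05*21.8357 = 0.7279
  y_2 = -3.2496 - 0.05*-19.4977 = -2.2747
Step 3: grad_x = 2*6*0.7279 = 8.7343, grad_y = 2*3*-2.2747 = -13.6484
  x_3 = 0.7279 - 0.05*8.7343 = 0.2911
  y_3 = -2.2747 - 0.05*-13.6484 = -1.5923
Step 4: grad_x = 2*6*0.2911 = 3.4937, grad_y = 2*3*-1.5923 = -9.5539
  x_4 = 0.2911 - 0.05*3.4937 = 0.1165
  y_4 = -1.5923 - 0.05*-9.5539 = -1.1146
Step 5: grad_x = 2*6*0.1165 = 1.3975, grad_y = 2*3*-1.1146 = -6.6877
  x_5 = 0.1165 - 0.05*1.3975 = 0.0466
  y_5 = -1.1146 - 0.05*-6.6877 = -0.7802
f(0.0466, -0.7802) = 6*0.0466^2 + 3*(-0.7802)^2 = 1.8393


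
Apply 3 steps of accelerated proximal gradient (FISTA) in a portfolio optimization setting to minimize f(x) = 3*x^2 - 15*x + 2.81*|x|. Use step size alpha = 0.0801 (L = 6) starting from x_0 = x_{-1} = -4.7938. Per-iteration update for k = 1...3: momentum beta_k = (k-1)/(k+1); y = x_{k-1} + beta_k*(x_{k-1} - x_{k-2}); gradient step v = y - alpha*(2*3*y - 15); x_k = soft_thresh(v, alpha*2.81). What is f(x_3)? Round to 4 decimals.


FISTA on f(x) = 3*x^2 - 15*x + 2.81*|x|
L = 6, alpha = 0.0801
Iteration 1: beta = 0.0, y = -4.7938 + 0.0*(-4.7938 + 4.7938) = -4.7938
  grad(y) = -43.7628, v = y - alpha*grad = -1.2884
  prox(v) = soft_thresh(-1.2884, 0.2251) = -1.0633
Iteration 2: beta = 0.3333, y = -1.0633 + 0.3333*(-1.0633 + 4.7938) = 0.1802
  grad(y) = -13.9189, v = y - alpha*grad = 1.2951
  prox(v) = soft_thresh(1.2951, 0.2251) = 1.07
Iteration 3: beta = 0.5, y = 1.07 + 0.5*(1.07 + 1.0633) = 2.1367
  grad(y) = -2.18, v = y - alpha*grad = 2.3113
  prox(v) = soft_thresh(2.3113, 0.2251) = 2.0862
f(x_3) = 3*2.0862^2 - 15*2.0862 + 2.81*|2.0862| = -12.3741


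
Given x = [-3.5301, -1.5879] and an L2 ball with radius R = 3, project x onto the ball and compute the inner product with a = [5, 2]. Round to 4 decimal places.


Step 1: Compute ||x|| (intermediates to 6 decimals).
||x|| = sqrt((-3.5301)^2 + (-1.5879)^2) = 3.870792
Step 2: Project.
Since ||x|| > R, scale = R/||x|| = 3/3.870792 = 0.775035, proj(x) = scale * x
proj(x) = [-2.735951, -1.230678]
Step 3: Dot product.
a^T * proj(x) = 5*(-2.735951) + 2*(-1.230678) = -16.1411


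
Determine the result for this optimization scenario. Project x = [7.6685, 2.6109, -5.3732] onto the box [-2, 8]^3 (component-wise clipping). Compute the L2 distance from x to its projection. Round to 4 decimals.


Project each component onto [-2, 8].
clip(7.6685) = 7.6685, clip(2.6109) = 2.6109, clip(-5.3732) = -2.0
Projection = [7.6685, 2.6109, -2.0]
Squared diffs: [0.0, 0.0, 11.3785]
Distance = sqrt(11.3785) = 3.3732


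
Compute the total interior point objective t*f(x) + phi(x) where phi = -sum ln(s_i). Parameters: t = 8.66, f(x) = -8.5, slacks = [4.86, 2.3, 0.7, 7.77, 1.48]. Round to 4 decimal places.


Step 1: Compute log-barrier.
ln values: [1.581, 0.8329, -0.3567, 2.0503, 0.392]
phi = -(1.581 + 0.8329 - 0.3567 + 2.0503 + 0.392) = -4.4996
Step 2: Compute augmented objective.
t*f(x) = 8.66*-8.5 = -73.61
Total = -73.61 - 4.4996 = -78.1096


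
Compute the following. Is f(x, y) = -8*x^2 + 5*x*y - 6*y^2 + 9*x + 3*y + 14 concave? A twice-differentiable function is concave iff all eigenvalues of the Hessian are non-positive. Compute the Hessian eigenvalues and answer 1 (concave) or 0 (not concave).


The Hessian of f(x,y) = -8*x^2 + 5*x*y - 6*y^2 + 9*x + 3*y + 14 is:
H = [[-16, 5], [5, -12]]
Trace = -16 - 12 = -28
Determinant = -16*-12 - (5)^2 = 167
Discriminant = (-28)^2 - 4*167 = 116.0
Eigenvalues: lambda_1 = -19.3852, lambda_2 = -8.6148
The function is concave.

1


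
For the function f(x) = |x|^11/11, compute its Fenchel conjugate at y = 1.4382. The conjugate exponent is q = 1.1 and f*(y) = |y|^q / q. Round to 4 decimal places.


The conjugate exponent q satisfies 1/p + 1/q = 1.
p = 11, so q = 11/(11 - 1) = 1.1
|y|^q = 1.4382^1.1 = 1.4914
f*(1.4382) = 1.4914 / 1.1 = 1.3558


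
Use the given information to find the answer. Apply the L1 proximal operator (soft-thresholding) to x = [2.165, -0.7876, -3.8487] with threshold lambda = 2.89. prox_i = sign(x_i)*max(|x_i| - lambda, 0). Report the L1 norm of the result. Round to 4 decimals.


Soft-thresholding with lambda = 2.89:
prox(2.165) = sign(2.165)*max(|2.165| - 2.89, 0) = 0.0
prox(-0.7876) = sign(-0.7876)*max(|-0.7876| - 2.89, 0) = 0.0
prox(-3.8487) = sign(-3.8487)*max(|-3.8487| - 2.89, 0) = -0.9587
prox(x) = [0.0, 0.0, -0.9587]
||prox(x)||_1 = 0.0 + 0.0 + 0.9587 = 0.9587


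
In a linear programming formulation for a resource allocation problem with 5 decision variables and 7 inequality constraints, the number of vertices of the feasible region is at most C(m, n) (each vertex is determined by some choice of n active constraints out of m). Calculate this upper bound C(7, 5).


Each vertex corresponds to some choice of n active constraints out of m, so the number of vertices is at most C(m, n) = m! / (n!(m-n)!).
m = 7, n = 5
Numerator: 7 * 6 * 5 * 4 * 3
Denominator: 5! = 120
C(7, 5) = 21


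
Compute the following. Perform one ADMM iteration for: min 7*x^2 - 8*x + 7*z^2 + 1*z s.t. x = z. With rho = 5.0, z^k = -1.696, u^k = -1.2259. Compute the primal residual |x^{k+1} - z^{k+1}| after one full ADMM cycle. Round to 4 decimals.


ADMM iteration with rho = 5.0, z^k = -1.696, u^k = -1.2259
Step 1: x-update.
Minimize 7*x^2 - 8*x + (5.0/2)*(x + 1.696 - 1.2259)^2
FOC: (2*7 + 5.0)*x = 8 + 5.0*(-1.696 + 1.2259)
x^{k+1} = 0.2973
Step 2: z-update.
Minimize 7*z^2 + 1*z + (5.0/2)*(0.2973 - z - 1.2259)^2
FOC: (2*7 + 5.0)*z = -1 + 5.0*(0.2973 - 1.2259)
z^{k+1} = -0.297
Step 3: u-update.
u^{k+1} = -1.2259 + 0.2973 + 0.297 = -0.6316
Step 4: Primal residual = |0.2973 + 0.297| = 0.5943


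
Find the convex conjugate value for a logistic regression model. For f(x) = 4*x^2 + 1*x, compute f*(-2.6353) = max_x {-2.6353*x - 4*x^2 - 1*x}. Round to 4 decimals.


f*(y) = sup_x {y*x - a*x^2 - b*x} = sup_x {(y-b)*x - a*x^2}
FOC: (y - b) - 2a*x = 0 => x* = (y - b)/(2a)
x* = (-2.6353 - 1)/(2*4) = -0.4544
f*(-2.6353) = (y-b)^2/(4a) = (-2.6353 - 1)^2/(4*4)
= 13.2154/16 = 0.826


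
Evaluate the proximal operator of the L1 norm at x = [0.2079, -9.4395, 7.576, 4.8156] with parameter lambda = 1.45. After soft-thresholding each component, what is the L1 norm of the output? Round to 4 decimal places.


Soft-thresholding with lambda = 1.45:
prox(0.2079) = sign(0.2079)*max(|0.2079| - 1.45, 0) = 0.0
prox(-9.4395) = sign(-9.4395)*max(|-9.4395| - 1.45, 0) = -7.9895
prox(7.576) = sign(7.576)*max(|7.576| - 1.45, 0) = 6.126
prox(4.8156) = sign(4.8156)*max(|4.8156| - 1.45, 0) = 3.3656
prox(x) = [0.0, -7.9895, 6.126, 3.3656]
||prox(x)||_1 = 0.0 + 7.9895 + 6.126 + 3.3656 = 17.4811


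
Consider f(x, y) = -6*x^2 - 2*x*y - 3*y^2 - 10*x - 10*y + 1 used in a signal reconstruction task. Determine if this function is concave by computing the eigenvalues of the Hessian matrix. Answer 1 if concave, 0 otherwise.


The Hessian of f(x,y) = -6*x^2 - 2*x*y - 3*y^2 - 10*x - 10*y + 1 is:
H = [[-12, -2], [-2, -6]]
Trace = -12 - 6 = -18
Determinant = -12*-6 - (-2)^2 = 68
Discriminant = (-18)^2 - 4*68 = 52.0
Eigenvalues: lambda_1 = -12.6056, lambda_2 = -5.3944
The function is concave.

1


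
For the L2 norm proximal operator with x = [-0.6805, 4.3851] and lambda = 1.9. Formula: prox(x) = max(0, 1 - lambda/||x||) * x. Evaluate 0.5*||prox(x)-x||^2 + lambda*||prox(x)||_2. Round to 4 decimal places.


Step 1: Compute ||x||.
||x|| = 4.4376
Step 2: Compute scaling factor.
scale = max(0, 1 - 1.9/4.4376) = 0.5718
Step 3: prox(x) = [-0.3891, 2.5076]
||prox(x)|| = 2.5376
Step 4: Proximal objective.
0.5*||prox-x||^2 = 1.805
lambda*||prox|| = 4.8214
Total = 6.6264


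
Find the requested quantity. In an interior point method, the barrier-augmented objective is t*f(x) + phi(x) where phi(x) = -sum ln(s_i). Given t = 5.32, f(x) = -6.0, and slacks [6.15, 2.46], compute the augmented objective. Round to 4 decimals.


Step 1: Compute log-barrier.
ln values: [1.8165, 0.9002]
phi = -(1.8165 + 0.9002) = -2.7166
Step 2: Compute augmented objective.
t*f(x) = 5.32*-6.0 = -31.92
Total = -31.92 - 2.7166 = -34.6366


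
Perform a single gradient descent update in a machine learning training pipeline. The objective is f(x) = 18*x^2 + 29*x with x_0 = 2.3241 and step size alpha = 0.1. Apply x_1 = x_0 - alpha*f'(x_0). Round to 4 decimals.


We compute the gradient at x_0 and apply the update.
f'(x) = 36*x + 29
f'(2.3241) = 36*2.3241 + 29 = 112.6676
x_1 = 2.3241 - 0.1*112.6676 = -8.9427


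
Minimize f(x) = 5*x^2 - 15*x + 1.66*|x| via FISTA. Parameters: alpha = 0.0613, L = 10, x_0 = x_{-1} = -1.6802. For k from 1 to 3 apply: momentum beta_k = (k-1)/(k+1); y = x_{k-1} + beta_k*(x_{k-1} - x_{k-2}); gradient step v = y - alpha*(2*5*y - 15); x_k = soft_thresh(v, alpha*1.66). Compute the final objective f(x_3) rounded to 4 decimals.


FISTA on f(x) = 5*x^2 - 15*x + 1.66*|x|
L = 10, alpha = 0.0613
Iteration 1: beta = 0.0, y = -1.6802 + 0.0*(-1.6802 + 1.6802) = -1.6802
  grad(y) = -31.802, v = y - alpha*grad = 0.2693
  prox(v) = soft_thresh(0.2693, 0.1018) = 0.1675
Iteration 2: beta = 0.3333, y = 0.1675 + 0.3333*(0.1675 + 1.6802) = 0.7834
  grad(y) = -7.1659, v = y - alpha*grad = 1.2227
  prox(v) = soft_thresh(1.2227, 0.1018) = 1.1209
Iteration 3: beta = 0.5, y = 1.1209 + 0.5*(1.1209 - 0.1675) = 1.5976
  grad(y) = 0.9763, v = y - alpha*grad = 1.5378
  prox(v) = soft_thresh(1.5378, 0.1018) = 1.436
f(x_3) = 5*1.436^2 - 15*1.436 + 1.66*|1.436| = -8.8457


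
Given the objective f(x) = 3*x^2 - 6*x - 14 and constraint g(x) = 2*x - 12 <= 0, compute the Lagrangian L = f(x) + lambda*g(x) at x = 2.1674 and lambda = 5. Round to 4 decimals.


Step 1: Evaluate f(x).
f(2.1674) = 3*2.1674^2 - 6*2.1674 - 14 = -12.9115
Step 2: Evaluate g(x).
g(2.1674) = 2*2.1674 - 12 = -7.6652
Step 3: Compute Lagrangian.
L = -12.9115 + 5*-7.6652 = -51.2375


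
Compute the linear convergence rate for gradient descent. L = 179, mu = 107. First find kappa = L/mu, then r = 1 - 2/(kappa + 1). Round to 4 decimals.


Step 1: Compute the condition number.
kappa = L/mu = 179/107 = 1.6729
Step 2: Compute the convergence rate.
r = 1 - 2/(kappa + 1) = 1 - 2*mu/(L + mu) = (L - mu)/(L + mu) = 72/286 = 0.2517


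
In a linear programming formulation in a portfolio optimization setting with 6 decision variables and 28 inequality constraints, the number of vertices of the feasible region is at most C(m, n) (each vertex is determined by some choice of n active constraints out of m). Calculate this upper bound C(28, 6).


Each vertex corresponds to some choice of n active constraints out of m, so the number of vertices is at most C(m, n) = m! / (n!(m-n)!).
m = 28, n = 6
Numerator: 28 * 27 * 26 * 25 * 24 * 23
Denominator: 6! = 720
C(28, 6) = 376740


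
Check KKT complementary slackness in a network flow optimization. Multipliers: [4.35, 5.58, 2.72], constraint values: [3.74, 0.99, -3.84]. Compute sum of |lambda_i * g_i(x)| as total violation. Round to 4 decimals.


KKT complementary slackness check:
lambda_1 * g_1 = 4.35 * 3.74 = 16.269
lambda_2 * g_2 = 5.58 * 0.99 = 5.5242
lambda_3 * g_3 = 2.72 * -3.84 = -10.4448
Total violation = 16.269 + 5.5242 + 10.4448 = 32.238


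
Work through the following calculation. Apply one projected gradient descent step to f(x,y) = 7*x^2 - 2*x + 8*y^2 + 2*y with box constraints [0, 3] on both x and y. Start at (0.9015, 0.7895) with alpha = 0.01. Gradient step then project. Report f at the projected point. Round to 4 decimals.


Step 1: Compute gradient at (0.9015, 0.7895).
grad_x = 2*7*0.9015 - 2 = 10.621
grad_y = 2*8*0.7895 + 2 = 14.632
Step 2: Gradient step.
x_raw = 0.9015 - 0.01*10.621 = 0.7953
y_raw = 0.7895 - 0.01*14.632 = 0.6432
Step 3: Project onto [0, 3].
x_proj = clip(0.7953) = 0.7953
y_proj = clip(0.6432) = 0.6432
Step 4: Evaluate f.
f(0.7953, 0.6432) = 7.4326


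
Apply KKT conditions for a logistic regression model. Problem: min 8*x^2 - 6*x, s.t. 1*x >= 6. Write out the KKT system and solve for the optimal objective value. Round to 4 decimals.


Step 1: Try lambda = 0 (constraint inactive).
x_unc = 6/(2*8) = 0.375
Check: 1*0.375 = 0.375 < 6 -- violated!
Step 2: Constraint must be active: 1*x = 6
x* = 6/1 = 6.0
lambda = (2*8*6.0 - 6)/1 = 90.0
Step 3: Compute optimal value.
f(x*) = 8*6.0^2 - 6*6.0 = 252.0


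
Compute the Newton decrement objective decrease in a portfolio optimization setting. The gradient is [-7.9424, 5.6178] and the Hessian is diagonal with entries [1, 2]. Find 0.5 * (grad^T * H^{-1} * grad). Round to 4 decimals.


Step 1: H is diagonal, so H^(-1) * g = [-7.9424, 2.8089].
Step 2: g^T H^(-1) g = sum_i g_i^2 / H_ii
  = (-7.9424)^2/1 + (5.6178)^2/2
  = 63.0817 + 15.7798 = 78.8616
Step 3: Objective decrease = 0.5 * g^T H^(-1) g = 39.4308


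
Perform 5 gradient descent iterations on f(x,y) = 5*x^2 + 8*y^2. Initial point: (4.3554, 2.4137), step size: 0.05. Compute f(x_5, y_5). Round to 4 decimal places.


Gradient descent on f(x,y) = 5*x^2 + 8*y^2.
Starting point: (4.3554, 2.4137), alpha = 0.05
Step 1: grad_x = 2*5*4.3554 = 43.554, grad_y = 2*8*2.4137 = 38.6192
  x_1 = 4.3554 - 0.05*43.554 = 2.1777
  y_1 = 2.4137 - 0.05*38.6192 = 0.4827
Step 2: grad_x = 2*5*2.1777 = 21.777, grad_y = 2*8*0.4827 = 7.7238
  x_2 = 2.1777 - 0.05*21.777 = 1.0889
  y_2 = 0.4827 - 0.05*7.7238 = 0.0965
Step 3: grad_x = 2*5*1.0889 = 10.8885, grad_y = 2*8*0.0965 = 1.5448
  x_3 = 1.0889 - 0.05*10.8885 = 0.5444
  y_3 = 0.0965 - 0.05*1.5448 = 0.0193
Step 4: grad_x = 2*5*0.5444 = 5.4443, grad_y = 2*8*0.0193 = 0.309
  x_4 = 0.5444 - 0.05*5.4443 = 0.2722
  y_4 = 0.0193 - 0.05*0.309 = 0.0039
Step 5: grad_x = 2*5*0.2722 = 2.7221, grad_y = 2*8*0.0039 = 0.0618
  x_5 = 0.2722 - 0.05*2.7221 = 0.1361
  y_5 = 0.0039 - 0.05*0.0618 = 0.0008
f(0.1361, 0.0008) = 5*0.1361^2 + 8*0.0008^2 = 0.0926


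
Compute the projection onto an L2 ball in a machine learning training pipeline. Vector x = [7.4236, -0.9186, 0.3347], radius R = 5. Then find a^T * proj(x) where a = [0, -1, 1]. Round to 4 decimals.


Step 1: Compute ||x|| (intermediates to 6 decimals).
||x|| = sqrt(7.4236^2 + (-0.9186)^2 + 0.3347^2) = 7.487702
Step 2: Project.
Since ||x|| > R, scale = R/||x|| = 5/7.487702 = 0.667762, proj(x) = scale * x
proj(x) = [4.957198, -0.613406, 0.2235]
Step 3: Dot product.
a^T * proj(x) = 0*4.957198 - 1*(-0.613406) + 1*0.2235 = 0.8369


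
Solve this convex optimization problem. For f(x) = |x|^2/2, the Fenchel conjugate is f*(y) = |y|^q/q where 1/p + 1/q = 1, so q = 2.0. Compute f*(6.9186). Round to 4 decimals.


The conjugate exponent q satisfies 1/p + 1/q = 1.
p = 2, so q = 2/(2 - 1) = 2.0
|y|^q = 6.9186^2.0 = 47.867
f*(6.9186) = 47.867 / 2.0 = 23.9335


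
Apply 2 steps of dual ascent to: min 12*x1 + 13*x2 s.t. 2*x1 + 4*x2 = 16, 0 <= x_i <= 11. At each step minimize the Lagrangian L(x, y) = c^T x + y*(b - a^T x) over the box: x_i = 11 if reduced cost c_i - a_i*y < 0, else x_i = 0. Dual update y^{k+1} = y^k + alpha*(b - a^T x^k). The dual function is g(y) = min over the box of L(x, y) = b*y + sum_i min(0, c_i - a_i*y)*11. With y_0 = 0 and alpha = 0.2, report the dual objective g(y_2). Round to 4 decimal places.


Dual ascent for LP: min 12*x1 + 13*x2, 2*x1 + 4*x2 = 16, 0 <= x_i <= 11
Step 1: y^k = 0.0, reduced costs: (12.0, 13.0)
  x^k = (0.0, 0.0), subgradient = b - a^T x = 16.0
  y^{k+1} = 0.0 + 0.2*16.0 = 3.2
Step 2: y^k = 3.2, reduced costs: (5.6, 0.2)
  x^k = (0.0, 0.0), subgradient = b - a^T x = 16.0
  y^{k+1} = 3.2 + 0.2*16.0 = 6.4
Dual objective at y_2 = 6.4: reduced costs (-0.8, -12.6), box minimizer x = (11.0, 11.0)
g(y_2) = b*y + (c1 - a1*y)*x1 + (c2 - a2*y)*x2 = 16*6.4 + (-0.8)*11.0 + (-12.6)*11.0 = 102.4 - 8.8 - 138.6 = -45.0


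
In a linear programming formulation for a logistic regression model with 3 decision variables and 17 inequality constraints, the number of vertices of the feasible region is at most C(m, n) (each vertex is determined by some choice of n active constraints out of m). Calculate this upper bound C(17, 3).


Each vertex corresponds to some choice of n active constraints out of m, so the number of vertices is at most C(m, n) = m! / (n!(m-n)!).
m = 17, n = 3
Numerator: 17 * 16 * 15
Denominator: 3! = 6
C(17, 3) = 680


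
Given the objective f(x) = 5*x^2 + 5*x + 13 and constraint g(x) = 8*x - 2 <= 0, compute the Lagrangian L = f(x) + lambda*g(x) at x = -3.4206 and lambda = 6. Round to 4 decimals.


Step 1: Evaluate f(x).
f(-3.4206) = 5*(-3.4206)^2 + 5*(-3.4206) + 13 = 54.3995
Step 2: Evaluate g(x).
g(-3.4206) = 8*-3.4206 - 2 = -29.3648
Step 3: Compute Lagrangian.
L = 54.3995 + 6*-29.3648 = -121.7893


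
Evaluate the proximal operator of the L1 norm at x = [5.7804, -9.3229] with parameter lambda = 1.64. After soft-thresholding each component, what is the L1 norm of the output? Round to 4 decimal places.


Soft-thresholding with lambda = 1.64:
prox(5.7804) = sign(5.7804)*max(|5.7804| - 1.64, 0) = 4.1404
prox(-9.3229) = sign(-9.3229)*max(|-9.3229| - 1.64, 0) = -7.6829
prox(x) = [4.1404, -7.6829]
||prox(x)||_1 = 4.1404 + 7.6829 = 11.8233


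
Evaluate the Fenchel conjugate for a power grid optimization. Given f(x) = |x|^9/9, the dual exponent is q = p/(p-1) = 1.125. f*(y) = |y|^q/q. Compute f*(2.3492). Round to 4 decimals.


The conjugate exponent q satisfies 1/p + 1/q = 1.
p = 9, so q = 9/(9 - 1) = 1.125
|y|^q = 2.3492^1.125 = 2.6139
f*(2.3492) = 2.6139 / 1.125 = 2.3234


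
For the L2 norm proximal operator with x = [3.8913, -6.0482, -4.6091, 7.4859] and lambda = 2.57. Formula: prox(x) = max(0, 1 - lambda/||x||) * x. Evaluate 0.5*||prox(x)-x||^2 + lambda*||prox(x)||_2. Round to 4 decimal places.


Step 1: Compute ||x||.
||x|| = 11.3581
Step 2: Compute scaling factor.
scale = max(0, 1 - 2.57/11.3581) = 0.7737
Step 3: prox(x) = [3.0108, -4.6797, -3.5662, 5.7921]
||prox(x)|| = 8.7881
Step 4: Proximal objective.
0.5*||prox-x||^2 = 3.3025
lambda*||prox|| = 22.5854
Total = 25.8878


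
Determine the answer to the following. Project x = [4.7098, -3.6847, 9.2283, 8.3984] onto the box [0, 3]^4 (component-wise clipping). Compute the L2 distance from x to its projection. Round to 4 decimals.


Project each component onto [0, 3].
clip(4.7098) = 3.0, clip(-3.6847) = 0.0, clip(9.2283) = 3.0, clip(8.3984) = 3.0
Projection = [3.0, 0.0, 3.0, 3.0]
Squared diffs: [2.9234, 13.577, 38.7917, 29.1427]
Distance = sqrt(84.4348) = 9.1888


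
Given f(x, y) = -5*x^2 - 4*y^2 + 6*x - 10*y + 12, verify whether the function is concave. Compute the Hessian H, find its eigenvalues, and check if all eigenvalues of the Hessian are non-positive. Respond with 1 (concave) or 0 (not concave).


The Hessian of f(x,y) = -5*x^2 - 4*y^2 + 6*x - 10*y + 12 is:
H = [[-10, 0], [0, -8]]
Trace = -10 - 8 = -18
Determinant = -10*-8 - (0)^2 = 80
Discriminant = (-18)^2 - 4*80 = 4.0
Eigenvalues: lambda_1 = -10.0, lambda_2 = -8.0
The function is concave.

1


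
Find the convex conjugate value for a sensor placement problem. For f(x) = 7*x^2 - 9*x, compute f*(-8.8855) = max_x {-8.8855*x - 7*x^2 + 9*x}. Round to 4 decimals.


f*(y) = sup_x {y*x - a*x^2 - b*x} = sup_x {(y-b)*x - a*x^2}
FOC: (y - b) - 2a*x = 0 => x* = (y - b)/(2a)
x* = (-8.8855 + 9)/(2*7) = 0.0082
f*(-8.8855) = (y-b)^2/(4a) = (-8.8855 + 9)^2/(4*7)
= 0.0131/28 = 0.0005


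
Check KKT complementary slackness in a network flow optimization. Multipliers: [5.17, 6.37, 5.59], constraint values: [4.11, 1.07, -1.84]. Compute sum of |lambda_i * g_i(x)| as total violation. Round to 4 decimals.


KKT complementary slackness check:
lambda_1 * g_1 = 5.17 * 4.11 = 21.2487
lambda_2 * g_2 = 6.37 * 1.07 = 6.8159
lambda_3 * g_3 = 5.59 * -1.84 = -10.2856
Total violation = 21.2487 + 6.8159 + 10.2856 = 38.3502


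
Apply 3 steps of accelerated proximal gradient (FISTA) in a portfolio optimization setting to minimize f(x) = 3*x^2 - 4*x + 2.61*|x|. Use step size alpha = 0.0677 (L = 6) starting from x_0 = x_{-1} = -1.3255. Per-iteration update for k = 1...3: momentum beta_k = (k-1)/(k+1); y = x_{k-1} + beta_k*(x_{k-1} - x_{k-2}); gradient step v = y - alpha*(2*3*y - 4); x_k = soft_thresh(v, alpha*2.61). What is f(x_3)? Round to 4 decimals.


FISTA on f(x) = 3*x^2 - 4*x + 2.61*|x|
L = 6, alpha = 0.0677
Iteration 1: beta = 0.0, y = -1.3255 + 0.0*(-1.3255 + 1.3255) = -1.3255
  grad(y) = -11.953, v = y - alpha*grad = -0.5163
  prox(v) = soft_thresh(-0.5163, 0.1767) = -0.3396
Iteration 2: beta = 0.3333, y = -0.3396 + 0.3333*(-0.3396 + 1.3255) = -0.0109
  grad(y) = -4.0657, v = y - alpha*grad = 0.2643
  prox(v) = soft_thresh(0.2643, 0.1767) = 0.0876
Iteration 3: beta = 0.5, y = 0.0876 + 0.5*(0.0876 + 0.3396) = 0.3012
  grad(y) = -2.1928, v = y - alpha*grad = 0.4497
  prox(v) = soft_thresh(0.4497, 0.1767) = 0.273
f(x_3) = 3*0.273^2 - 4*0.273 + 2.61*|0.273| = -0.1559


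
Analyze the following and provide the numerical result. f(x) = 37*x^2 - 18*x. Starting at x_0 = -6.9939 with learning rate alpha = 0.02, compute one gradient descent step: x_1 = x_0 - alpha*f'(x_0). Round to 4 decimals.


We compute the gradient at x_0 and apply the update.
f'(x) = 74*x - 18
f'(-6.9939) = 74*-6.9939 - 18 = -535.5486
x_1 = -6.9939 - 0.02*-535.5486 = 3.7171


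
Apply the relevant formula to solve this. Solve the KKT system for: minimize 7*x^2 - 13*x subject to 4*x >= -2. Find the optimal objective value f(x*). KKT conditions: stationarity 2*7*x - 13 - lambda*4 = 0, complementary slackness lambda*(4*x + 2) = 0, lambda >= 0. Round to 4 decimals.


Step 1: Try lambda = 0 (constraint inactive).
Stationarity: 2*7*x - 13 = 0
x* = 13/(2*7) = 13/14 = 0.9286 (rounded; the exact value 13/14 is used below)
Check constraint: 4*0.9286 = 3.7144 >= -2 -- satisfied.
Step 2: Compute optimal value.
f(x*) = 7*(13/14)^2 - 13*(13/14) = -6.0357


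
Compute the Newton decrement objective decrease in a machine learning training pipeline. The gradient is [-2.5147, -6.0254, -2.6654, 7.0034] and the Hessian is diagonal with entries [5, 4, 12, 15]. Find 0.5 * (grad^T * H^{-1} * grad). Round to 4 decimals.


Step 1: H is diagonal, so H^(-1) * g = [-0.5029, -1.5064, -0.2221, 0.4669].
Step 2: g^T H^(-1) g = sum_i g_i^2 / H_ii
  = (-2.5147)^2/5 + (-6.0254)^2/4 + (-2.6654)^2/12 + (7.0034)^2/15
  = 1.2647 + 9.0764 + 0.592 + 3.2698 = 14.203
Step 3: Objective decrease = 0.5 * g^T H^(-1) g = 7.1015


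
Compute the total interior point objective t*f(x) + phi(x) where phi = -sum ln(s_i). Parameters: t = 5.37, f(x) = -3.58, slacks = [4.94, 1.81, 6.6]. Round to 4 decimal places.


Step 1: Compute log-barrier.
ln values: [1.5974, 0.5933, 1.8871]
phi = -(1.5974 + 0.5933 + 1.8871) = -4.0778
Step 2: Compute augmented objective.
t*f(x) = 5.37*-3.58 = -19.2246
Total = -19.2246 - 4.0778 = -23.3024


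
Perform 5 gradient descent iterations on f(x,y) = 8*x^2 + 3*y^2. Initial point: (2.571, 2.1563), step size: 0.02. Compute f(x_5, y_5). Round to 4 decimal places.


Gradient descent on f(x,y) = 8*x^2 + 3*y^2.
Starting point: (2.571, 2.1563), alpha = 0.02
Step 1: grad_x = 2*8*2.571 = 41.136, grad_y = 2*3*2.1563 = 12.9378
  x_1 = 2.571 - 0.02*41.136 = 1.7483
  y_1 = 2.1563 - 0.02*12.9378 = 1.8975
Step 2: grad_x = 2*8*1.7483 = 27.9725, grad_y = 2*3*1.8975 = 11.3853
  x_2 = 1.7483 - 0.02*27.9725 = 1.1888
  y_2 = 1.8975 - 0.02*11.3853 = 1.6698
Step 3: grad_x = 2*8*1.1888 = 19.0213, grad_y = 2*3*1.6698 = 10.019
  x_3 = 1.1888 - 0.02*19.0213 = 0.8084
  y_3 = 1.6698 - 0.02*10.019 = 1.4695
Step 4: grad_x = 2*8*0.8084 = 12.9345, grad_y = 2*3*1.4695 = 8.8167
  x_4 = 0.8084 - 0.02*12.9345 = 0.5497
  y_4 = 1.4695 - 0.02*8.8167 = 1.2931
Step 5: grad_x = 2*8*0.5497 = 8.7954, grad_y = 2*3*1.2931 = 7.7587
  x_5 = 0.5497 - 0.02*8.7954 = 0.3738
  y_5 = 1.2931 - 0.02*7.7587 = 1.1379
f(0.3738, 1.1379) = 8*0.3738^2 + 3*1.1379^2 = 5.0026


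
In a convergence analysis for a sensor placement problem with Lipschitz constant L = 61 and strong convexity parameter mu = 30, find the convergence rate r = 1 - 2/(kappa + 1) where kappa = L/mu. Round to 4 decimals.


Step 1: Compute the condition number.
kappa = L/mu = 61/30 = 2.0333
Step 2: Compute the convergence rate.
r = 1 - 2/(kappa + 1) = 1 - 2*mu/(L + mu) = (L - mu)/(L + mu) = 31/91 = 0.3407


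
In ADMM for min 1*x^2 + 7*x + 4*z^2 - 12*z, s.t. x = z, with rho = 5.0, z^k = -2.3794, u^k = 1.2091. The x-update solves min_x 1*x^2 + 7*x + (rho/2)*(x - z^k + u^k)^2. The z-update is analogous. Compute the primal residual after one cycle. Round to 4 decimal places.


ADMM iteration with rho = 5.0, z^k = -2.3794, u^k = 1.2091
Step 1: x-update.
Minimize 1*x^2 + 7*x + (5.0/2)*(x + 2.3794 + 1.2091)^2
FOC: (2*1 + 5.0)*x = -7 + 5.0*(-2.3794 - 1.2091)
x^{k+1} = -3.5632
Step 2: z-update.
Minimize 4*z^2 - 12*z + (5.0/2)*(-3.5632 - z + 1.2091)^2
FOC: (2*4 + 5.0)*z = 12 + 5.0*(-3.5632 + 1.2091)
z^{k+1} = 0.0176
Step 3: u-update.
u^{k+1} = 1.2091 - 3.5632 - 0.0176 = -2.3718
Step 4: Primal residual = |-3.5632 - 0.0176| = 3.5809


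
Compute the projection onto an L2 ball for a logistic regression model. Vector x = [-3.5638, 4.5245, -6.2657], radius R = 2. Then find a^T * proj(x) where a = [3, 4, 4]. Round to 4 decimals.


Step 1: Compute ||x|| (intermediates to 6 decimals).
||x|| = sqrt((-3.5638)^2 + 4.5245^2 + (-6.2657)^2) = 8.510627
Step 2: Project.
Since ||x|| > R, scale = R/||x|| = 2/8.510627 = 0.235, proj(x) = scale * x
proj(x) = [-0.837493, 1.063258, -1.47244]
Step 3: Dot product.
a^T * proj(x) = 3*(-0.837493) + 4*1.063258 + 4*(-1.47244) = -4.1492


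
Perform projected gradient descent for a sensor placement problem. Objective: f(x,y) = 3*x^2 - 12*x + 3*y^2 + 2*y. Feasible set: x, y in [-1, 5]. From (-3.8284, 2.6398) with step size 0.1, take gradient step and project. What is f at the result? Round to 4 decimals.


Step 1: Compute gradient at (-3.8284, 2.6398).
grad_x = 2*3*-3.8284 - 12 = -34.9704
grad_y = 2*3*2.6398 + 2 = 17.8388
Step 2: Gradient step.
x_raw = -3.8284 - 0.1*-34.9704 = -0.3314
y_raw = 2.6398 - 0.1*17.8388 = 0.8559
Step 3: Project onto [-1, 5].
x_proj = clip(-0.3314) = -0.3314
y_proj = clip(0.8559) = 0.8559
Step 4: Evaluate f.
f(-0.3314, 0.8559) = 8.2154


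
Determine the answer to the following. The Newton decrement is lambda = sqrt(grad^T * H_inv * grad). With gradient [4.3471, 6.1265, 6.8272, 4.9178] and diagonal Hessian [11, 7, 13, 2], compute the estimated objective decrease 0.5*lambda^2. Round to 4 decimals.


Step 1: H is diagonal, so H^(-1) * g = [0.3952, 0.8752, 0.5252, 2.4589].
Step 2: g^T H^(-1) g = sum_i g_i^2 / H_ii
  = (4.3471)^2/11 + (6.1265)^2/7 + (6.8272)^2/13 + (4.9178)^2/2
  = 1.7179 + 5.362 + 3.5854 + 12.0924 = 22.7577
Step 3: Objective decrease = 0.5 * g^T H^(-1) g = 11.3789


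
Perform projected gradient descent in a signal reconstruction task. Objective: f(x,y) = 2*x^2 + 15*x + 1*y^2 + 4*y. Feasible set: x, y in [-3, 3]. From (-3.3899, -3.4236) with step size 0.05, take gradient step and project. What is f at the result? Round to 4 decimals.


Step 1: Compute gradient at (-3.3899, -3.4236).
grad_x = 2*2*-3.3899 + 15 = 1.4404
grad_y = 2*1*-3.4236 + 4 = -2.8472
Step 2: Gradient step.
x_raw = -3.3899 - 0.05*1.4404 = -3.4619
y_raw = -3.4236 - 0.05*-2.8472 = -3.2812
Step 3: Project onto [-3, 3].
x_proj = clip(-3.4619) = -3.0
y_proj = clip(-3.2812) = -3.0
Step 4: Evaluate f.
f(-3.0, -3.0) = -30.0


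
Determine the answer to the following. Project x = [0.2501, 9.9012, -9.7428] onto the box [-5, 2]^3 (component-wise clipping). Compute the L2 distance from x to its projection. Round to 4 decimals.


Project each component onto [-5, 2].
clip(0.2501) = 0.2501, clip(9.9012) = 2.0, clip(-9.7428) = -5.0
Projection = [0.2501, 2.0, -5.0]
Squared diffs: [0.0, 62.429, 22.4942]
Distance = sqrt(84.9232) = 9.2154


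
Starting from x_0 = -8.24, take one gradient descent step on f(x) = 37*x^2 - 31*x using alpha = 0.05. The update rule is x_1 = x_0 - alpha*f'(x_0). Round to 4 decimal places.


We compute the gradient at x_0 and apply the update.
f'(x) = 74*x - 31
f'(-8.24) = 74*-8.24 - 31 = -640.76
x_1 = -8.24 - 0.05*-640.76 = 23.798


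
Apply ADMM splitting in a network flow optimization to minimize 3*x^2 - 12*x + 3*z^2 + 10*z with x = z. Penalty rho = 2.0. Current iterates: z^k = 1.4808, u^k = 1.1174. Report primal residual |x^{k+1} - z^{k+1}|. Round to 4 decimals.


ADMM iteration with rho = 2.0, z^k = 1.4808, u^k = 1.1174
Step 1: x-update.
Minimize 3*x^2 - 12*x + (2.0/2)*(x - 1.4808 + 1.1174)^2
FOC: (2*3 + 2.0)*x = 12 + 2.0*(1.4808 - 1.1174)
x^{k+1} = 1.5909
Step 2: z-update.
Minimize 3*z^2 + 10*z + (2.0/2)*(1.5909 - z + 1.1174)^2
FOC: (2*3 + 2.0)*z = -10 + 2.0*(1.5909 + 1.1174)
z^{k+1} = -0.5729
Step 3: u-update.
u^{k+1} = 1.1174 + 1.5909 + 0.5729 = 3.2812
Step 4: Primal residual = |1.5909 + 0.5729| = 2.1638


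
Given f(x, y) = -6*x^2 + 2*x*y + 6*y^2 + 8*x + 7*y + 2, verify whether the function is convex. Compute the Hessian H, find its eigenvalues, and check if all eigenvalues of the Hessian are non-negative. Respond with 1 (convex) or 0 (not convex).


The Hessian of f(x,y) = -6*x^2 + 2*x*y + 6*y^2 + 8*x + 7*y + 2 is:
H = [[-12, 2], [2, 12]]
Trace = -12 + 12 = 0
Determinant = -12*12 - (2)^2 = -148
Discriminant = (0)^2 - 4*-148 = 592.0
Eigenvalues: lambda_1 = -12.1655, lambda_2 = 12.1655
The function is not convex.

0


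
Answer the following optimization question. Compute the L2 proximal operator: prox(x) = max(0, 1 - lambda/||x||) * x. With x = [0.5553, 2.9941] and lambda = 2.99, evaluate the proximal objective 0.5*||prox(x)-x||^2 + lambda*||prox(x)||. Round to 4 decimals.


Step 1: Compute ||x||.
||x|| = 3.0452
Step 2: Compute scaling factor.
scale = max(0, 1 - 2.99/3.0452) = 0.0181
Step 3: prox(x) = [0.0101, 0.0542]
||prox(x)|| = 0.0552
Step 4: Proximal objective.
0.5*||prox-x||^2 = 4.4701
lambda*||prox|| = 0.165
Total = 4.635


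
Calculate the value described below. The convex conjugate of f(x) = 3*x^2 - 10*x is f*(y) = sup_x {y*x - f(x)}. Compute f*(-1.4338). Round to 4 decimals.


f*(y) = sup_x {y*x - a*x^2 - b*x} = sup_x {(y-b)*x - a*x^2}
FOC: (y - b) - 2a*x = 0 => x* = (y - b)/(2a)
x* = (-1.4338 + 10)/(2*3) = 1.4277
f*(-1.4338) = (y-b)^2/(4a) = (-1.4338 + 10)^2/(4*3)
= 73.3798/12 = 6.115


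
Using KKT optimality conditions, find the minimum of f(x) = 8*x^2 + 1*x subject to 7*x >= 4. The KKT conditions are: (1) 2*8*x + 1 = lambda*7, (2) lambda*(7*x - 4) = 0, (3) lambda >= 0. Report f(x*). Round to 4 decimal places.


Step 1: Try lambda = 0 (constraint inactive).
x_unc = -1/(2*8) = -0.0625
Check: 7*-0.0625 = -0.4375 < 4 -- violated!
Step 2: Constraint must be active: 7*x = 4
x* = 4/7 = 0.5714 (rounded; the exact value 4/7 is used below)
lambda = (2*8*(4/7) + 1)/7 = 1.449
Step 3: Compute optimal value.
f(x*) = 8*(4/7)^2 + 1*(4/7) = 3.1837


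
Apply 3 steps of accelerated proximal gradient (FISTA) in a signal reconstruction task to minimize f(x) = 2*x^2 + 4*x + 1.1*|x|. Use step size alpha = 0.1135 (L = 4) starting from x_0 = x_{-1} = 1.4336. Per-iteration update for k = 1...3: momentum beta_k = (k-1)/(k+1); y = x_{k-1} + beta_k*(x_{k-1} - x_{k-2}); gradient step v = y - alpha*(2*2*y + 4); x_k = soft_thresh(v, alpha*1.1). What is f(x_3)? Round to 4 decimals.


FISTA on f(x) = 2*x^2 + 4*x + 1.1*|x|
L = 4, alpha = 0.1135
Iteration 1: beta = 0.0, y = 1.4336 + 0.0*(1.4336 - 1.4336) = 1.4336
  grad(y) = 9.7344, v = y - alpha*grad = 0.3287
  prox(v) = soft_thresh(0.3287, 0.1249) = 0.2039
Iteration 2: beta = 0.3333, y = 0.2039 + 0.3333*(0.2039 - 1.4336) = -0.206
  grad(y) = 3.176, v = y - alpha*grad = -0.5665
  prox(v) = soft_thresh(-0.5665, 0.1249) = -0.4416
Iteration 3: beta = 0.5, y = -0.4416 + 0.5*(-0.4416 - 0.2039) = -0.7644
  grad(y) = 0.9424, v = y - alpha*grad = -0.8714
  prox(v) = soft_thresh(-0.8714, 0.1249) = -0.7465
f(x_3) = 2*(-0.7465)^2 + 4*(-0.7465) + 1.1*|-0.7465| = -1.0503
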